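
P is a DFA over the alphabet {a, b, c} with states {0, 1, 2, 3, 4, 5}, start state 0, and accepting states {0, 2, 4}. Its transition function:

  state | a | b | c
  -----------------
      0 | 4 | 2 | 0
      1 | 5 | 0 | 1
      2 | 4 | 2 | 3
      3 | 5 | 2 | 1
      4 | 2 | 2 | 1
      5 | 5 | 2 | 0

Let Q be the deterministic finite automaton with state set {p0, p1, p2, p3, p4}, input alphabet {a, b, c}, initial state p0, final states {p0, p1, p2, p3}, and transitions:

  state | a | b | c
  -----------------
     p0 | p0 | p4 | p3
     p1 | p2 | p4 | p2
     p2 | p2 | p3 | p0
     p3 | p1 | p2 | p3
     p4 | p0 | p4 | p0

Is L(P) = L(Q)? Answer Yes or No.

The string b is accepted by P but rejected by Q.
So L(P) ≠ L(Q).

No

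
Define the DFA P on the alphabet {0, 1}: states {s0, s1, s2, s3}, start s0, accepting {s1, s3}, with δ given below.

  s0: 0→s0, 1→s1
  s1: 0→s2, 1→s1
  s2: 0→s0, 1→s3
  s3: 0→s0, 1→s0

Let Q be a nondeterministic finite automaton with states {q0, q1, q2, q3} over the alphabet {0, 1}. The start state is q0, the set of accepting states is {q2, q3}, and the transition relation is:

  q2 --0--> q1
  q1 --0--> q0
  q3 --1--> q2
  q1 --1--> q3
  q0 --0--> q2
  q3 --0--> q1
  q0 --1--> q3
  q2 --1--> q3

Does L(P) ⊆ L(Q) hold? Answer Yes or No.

Exploring the product automaton P × Q from the start pair (s0, q0), following both machines on each input symbol, reaches 7 state pairs: (s0, q0), (s0, q2), (s1, q3), (s0, q1), (s2, q1), (s1, q2), (s3, q3).
P accepts in {s1, s3} and Q accepts in {q2, q3}. The reachable pairs whose P-component is accepting are (s1, q3), (s1, q2), (s3, q3); in each of them the Q-component is accepting too, so the product for L(P) \ L(Q) (P-component accepting, Q-component rejecting) has no reachable accepting pair and the difference is empty.
Hence every string in L(P) is also in L(Q).

Yes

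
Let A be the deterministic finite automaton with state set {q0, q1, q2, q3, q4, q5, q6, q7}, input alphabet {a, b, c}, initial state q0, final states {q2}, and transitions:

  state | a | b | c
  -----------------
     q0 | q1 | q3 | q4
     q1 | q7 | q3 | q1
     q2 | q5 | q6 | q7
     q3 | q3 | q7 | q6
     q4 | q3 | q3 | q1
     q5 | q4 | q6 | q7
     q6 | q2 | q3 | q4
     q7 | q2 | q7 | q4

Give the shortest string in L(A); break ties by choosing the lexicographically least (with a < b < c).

aaa

A breadth-first search from q0 reaches an accepting state first via the path q0 → q1 → q7 → q2 on input aaa.
No string of length < 3 is accepted (BFS exhausts all shorter strings without reaching an accepting state), and aaa is the lexicographically least accepting string of length 3.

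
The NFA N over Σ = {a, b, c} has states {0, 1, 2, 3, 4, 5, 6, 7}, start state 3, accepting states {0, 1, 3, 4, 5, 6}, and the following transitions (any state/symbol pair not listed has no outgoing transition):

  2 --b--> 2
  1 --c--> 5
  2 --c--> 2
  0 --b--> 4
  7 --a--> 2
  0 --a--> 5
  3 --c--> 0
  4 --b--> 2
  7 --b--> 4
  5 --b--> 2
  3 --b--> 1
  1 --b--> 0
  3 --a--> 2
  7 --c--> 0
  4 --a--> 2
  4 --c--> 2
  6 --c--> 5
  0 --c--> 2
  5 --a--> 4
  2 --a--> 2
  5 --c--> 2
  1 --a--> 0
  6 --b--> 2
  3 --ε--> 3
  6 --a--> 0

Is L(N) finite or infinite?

The useful states (reachable from 3 and able to reach an accepting state) are {0, 1, 3, 4, 5}.
Restricted to these states the transition graph has no cycle, so every accepting path has bounded length and L is finite.

finite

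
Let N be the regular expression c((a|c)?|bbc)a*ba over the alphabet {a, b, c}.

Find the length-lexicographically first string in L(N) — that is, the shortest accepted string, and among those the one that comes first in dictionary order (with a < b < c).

By inspection of the expression, no string of length less than 3 matches, and cba is the lexicographically first match of length 3.

cba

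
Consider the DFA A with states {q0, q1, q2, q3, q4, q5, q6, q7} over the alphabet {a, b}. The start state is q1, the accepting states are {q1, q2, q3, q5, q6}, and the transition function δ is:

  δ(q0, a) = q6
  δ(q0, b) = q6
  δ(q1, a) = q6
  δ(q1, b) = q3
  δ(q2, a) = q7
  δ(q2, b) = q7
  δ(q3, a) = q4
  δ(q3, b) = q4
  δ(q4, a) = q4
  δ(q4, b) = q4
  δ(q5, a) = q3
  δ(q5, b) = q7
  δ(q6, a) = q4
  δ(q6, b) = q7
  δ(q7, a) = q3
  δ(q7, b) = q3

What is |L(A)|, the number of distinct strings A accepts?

The useful subgraph on states {q1, q3, q6, q7} is acyclic, so L(A) is finite; the longest accepting path visits 4 useful states, giving maximum string length 3.
Counting accepting paths from q1 by length: 1 of length 0, 2 of length 1, 2 of length 3. Total 5.

5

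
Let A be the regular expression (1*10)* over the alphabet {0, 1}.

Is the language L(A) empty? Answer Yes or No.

No

The empty string ε matches the expression, so it belongs to L(A).
Since L(A) contains at least one string, it is not empty.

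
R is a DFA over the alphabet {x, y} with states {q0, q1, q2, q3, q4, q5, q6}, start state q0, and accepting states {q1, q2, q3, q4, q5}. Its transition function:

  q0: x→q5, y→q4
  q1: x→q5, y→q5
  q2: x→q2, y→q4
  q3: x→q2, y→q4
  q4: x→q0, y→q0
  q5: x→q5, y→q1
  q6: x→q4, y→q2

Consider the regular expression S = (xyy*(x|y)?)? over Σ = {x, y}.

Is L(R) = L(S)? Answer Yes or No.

No

The string x is accepted by R but rejected by S.
So L(R) ≠ L(S).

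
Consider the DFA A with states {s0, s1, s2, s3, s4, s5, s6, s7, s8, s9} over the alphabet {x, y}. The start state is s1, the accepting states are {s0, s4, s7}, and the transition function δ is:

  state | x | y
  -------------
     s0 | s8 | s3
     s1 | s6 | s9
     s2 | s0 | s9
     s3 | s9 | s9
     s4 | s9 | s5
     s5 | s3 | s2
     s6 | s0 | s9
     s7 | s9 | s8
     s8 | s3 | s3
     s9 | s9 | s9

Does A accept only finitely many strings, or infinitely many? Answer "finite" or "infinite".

finite

The useful states (reachable from s1 and able to reach an accepting state) are {s0, s1, s6}.
Restricted to these states the transition graph has no cycle, so every accepting path has bounded length and L is finite.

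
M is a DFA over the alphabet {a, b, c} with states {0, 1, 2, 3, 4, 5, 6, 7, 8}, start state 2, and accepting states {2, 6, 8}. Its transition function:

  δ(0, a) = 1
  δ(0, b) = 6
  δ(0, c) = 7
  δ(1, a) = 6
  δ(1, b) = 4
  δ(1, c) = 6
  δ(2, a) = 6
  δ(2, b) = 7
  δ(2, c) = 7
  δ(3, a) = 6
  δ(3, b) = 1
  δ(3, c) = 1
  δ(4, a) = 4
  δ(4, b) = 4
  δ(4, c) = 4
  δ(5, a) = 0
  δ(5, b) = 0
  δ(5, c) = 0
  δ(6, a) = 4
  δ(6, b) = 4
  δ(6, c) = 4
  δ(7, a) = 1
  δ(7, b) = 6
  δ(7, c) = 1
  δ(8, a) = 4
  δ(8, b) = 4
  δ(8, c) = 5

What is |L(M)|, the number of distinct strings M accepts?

The useful subgraph on states {1, 2, 6, 7} is acyclic, so L(M) is finite; the longest accepting path visits 4 useful states, giving maximum string length 3.
Counting accepting paths from 2 by length: 1 of length 0, 1 of length 1, 2 of length 2, 8 of length 3. Total 12.

12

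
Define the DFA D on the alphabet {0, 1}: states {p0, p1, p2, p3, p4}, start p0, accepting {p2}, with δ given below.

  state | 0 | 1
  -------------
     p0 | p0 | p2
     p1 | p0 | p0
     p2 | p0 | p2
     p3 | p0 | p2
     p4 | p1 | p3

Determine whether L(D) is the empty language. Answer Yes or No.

The string 1 is accepted: the run p0 → p2 ends in the accepting state p2.
Since at least one string is accepted, L(D) is not empty.

No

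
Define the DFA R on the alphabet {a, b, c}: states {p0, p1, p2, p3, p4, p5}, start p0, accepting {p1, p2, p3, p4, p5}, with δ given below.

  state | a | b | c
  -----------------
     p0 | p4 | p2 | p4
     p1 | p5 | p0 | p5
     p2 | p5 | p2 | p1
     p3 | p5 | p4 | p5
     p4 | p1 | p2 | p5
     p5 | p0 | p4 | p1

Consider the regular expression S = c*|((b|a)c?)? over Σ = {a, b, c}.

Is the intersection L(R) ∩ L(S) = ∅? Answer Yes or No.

No

The string a is accepted by both R and S.
Hence L(R) ∩ L(S) ≠ ∅.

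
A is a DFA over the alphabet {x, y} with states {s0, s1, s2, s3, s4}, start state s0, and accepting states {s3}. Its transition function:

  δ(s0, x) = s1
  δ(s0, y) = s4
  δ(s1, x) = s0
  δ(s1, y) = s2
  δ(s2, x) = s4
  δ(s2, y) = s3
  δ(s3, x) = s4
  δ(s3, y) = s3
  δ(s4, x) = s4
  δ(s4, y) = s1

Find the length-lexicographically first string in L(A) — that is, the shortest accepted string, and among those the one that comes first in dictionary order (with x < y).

xyy

A breadth-first search from s0 reaches an accepting state first via the path s0 → s1 → s2 → s3 on input xyy.
No string of length < 3 is accepted (BFS exhausts all shorter strings without reaching an accepting state), and xyy is the lexicographically least accepting string of length 3.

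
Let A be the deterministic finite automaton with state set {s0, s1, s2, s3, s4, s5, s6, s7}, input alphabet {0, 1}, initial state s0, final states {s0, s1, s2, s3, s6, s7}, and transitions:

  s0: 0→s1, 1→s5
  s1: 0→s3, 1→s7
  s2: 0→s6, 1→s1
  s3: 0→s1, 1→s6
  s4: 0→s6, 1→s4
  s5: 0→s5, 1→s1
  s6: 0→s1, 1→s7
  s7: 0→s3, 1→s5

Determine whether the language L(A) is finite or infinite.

State s1 is reachable from the start and can reach an accepting state, and it lies on the cycle s1 → s3 → s1.
Traversing that cycle any number of times yields accepted strings of unbounded length, so the language is infinite.

infinite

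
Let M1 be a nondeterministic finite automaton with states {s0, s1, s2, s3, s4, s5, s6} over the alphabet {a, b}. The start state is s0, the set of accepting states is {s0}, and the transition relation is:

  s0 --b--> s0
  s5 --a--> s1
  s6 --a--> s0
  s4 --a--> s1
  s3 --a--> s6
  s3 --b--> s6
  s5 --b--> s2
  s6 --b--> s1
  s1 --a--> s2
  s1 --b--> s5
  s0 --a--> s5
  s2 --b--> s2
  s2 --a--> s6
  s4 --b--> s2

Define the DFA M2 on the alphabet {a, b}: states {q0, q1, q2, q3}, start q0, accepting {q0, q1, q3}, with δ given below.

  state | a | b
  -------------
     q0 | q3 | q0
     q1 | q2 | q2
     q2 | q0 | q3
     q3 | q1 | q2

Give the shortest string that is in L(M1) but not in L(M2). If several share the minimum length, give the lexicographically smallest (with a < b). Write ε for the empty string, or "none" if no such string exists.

abaab

The string abaab is accepted by M1 but not by M2.
No shorter string lies in the difference, and abaab is the lexicographically first length-5 string in L(M1) \ L(M2).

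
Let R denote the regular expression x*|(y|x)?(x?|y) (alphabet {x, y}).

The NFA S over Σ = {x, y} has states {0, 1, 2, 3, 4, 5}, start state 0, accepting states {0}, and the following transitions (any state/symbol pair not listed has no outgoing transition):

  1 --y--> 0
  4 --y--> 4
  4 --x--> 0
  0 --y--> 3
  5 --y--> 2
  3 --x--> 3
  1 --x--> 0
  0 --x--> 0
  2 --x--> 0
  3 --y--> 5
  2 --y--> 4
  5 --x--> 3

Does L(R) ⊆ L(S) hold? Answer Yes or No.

The string y is in L(R) but not in L(S).
So L(R) ⊄ L(S).

No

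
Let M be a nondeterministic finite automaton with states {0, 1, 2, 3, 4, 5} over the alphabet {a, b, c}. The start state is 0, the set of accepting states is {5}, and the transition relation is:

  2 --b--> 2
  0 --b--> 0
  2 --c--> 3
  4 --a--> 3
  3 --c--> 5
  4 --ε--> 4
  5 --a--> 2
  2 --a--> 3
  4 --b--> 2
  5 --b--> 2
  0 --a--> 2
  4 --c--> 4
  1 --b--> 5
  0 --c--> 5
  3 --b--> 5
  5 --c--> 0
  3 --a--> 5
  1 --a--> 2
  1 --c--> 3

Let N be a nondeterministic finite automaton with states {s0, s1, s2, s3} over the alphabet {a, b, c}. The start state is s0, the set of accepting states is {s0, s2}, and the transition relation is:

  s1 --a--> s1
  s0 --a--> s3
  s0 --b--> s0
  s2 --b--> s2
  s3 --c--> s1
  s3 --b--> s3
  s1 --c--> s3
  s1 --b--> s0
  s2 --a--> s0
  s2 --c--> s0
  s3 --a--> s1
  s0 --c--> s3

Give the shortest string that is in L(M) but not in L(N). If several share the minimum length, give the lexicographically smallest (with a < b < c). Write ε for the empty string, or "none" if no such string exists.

c

The string c is accepted by M but not by N.
No shorter string lies in the difference, and c is the lexicographically first length-1 string in L(M) \ L(N).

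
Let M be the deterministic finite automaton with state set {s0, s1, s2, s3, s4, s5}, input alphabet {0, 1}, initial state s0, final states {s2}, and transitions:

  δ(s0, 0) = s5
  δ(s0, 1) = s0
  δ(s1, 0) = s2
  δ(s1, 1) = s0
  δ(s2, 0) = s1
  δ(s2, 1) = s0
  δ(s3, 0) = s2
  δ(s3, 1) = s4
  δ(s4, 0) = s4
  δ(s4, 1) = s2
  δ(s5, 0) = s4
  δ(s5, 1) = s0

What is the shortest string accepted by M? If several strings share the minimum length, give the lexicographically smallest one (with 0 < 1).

001

A breadth-first search from s0 reaches an accepting state first via the path s0 → s5 → s4 → s2 on input 001.
No string of length < 3 is accepted (BFS exhausts all shorter strings without reaching an accepting state), and 001 is the lexicographically least accepting string of length 3.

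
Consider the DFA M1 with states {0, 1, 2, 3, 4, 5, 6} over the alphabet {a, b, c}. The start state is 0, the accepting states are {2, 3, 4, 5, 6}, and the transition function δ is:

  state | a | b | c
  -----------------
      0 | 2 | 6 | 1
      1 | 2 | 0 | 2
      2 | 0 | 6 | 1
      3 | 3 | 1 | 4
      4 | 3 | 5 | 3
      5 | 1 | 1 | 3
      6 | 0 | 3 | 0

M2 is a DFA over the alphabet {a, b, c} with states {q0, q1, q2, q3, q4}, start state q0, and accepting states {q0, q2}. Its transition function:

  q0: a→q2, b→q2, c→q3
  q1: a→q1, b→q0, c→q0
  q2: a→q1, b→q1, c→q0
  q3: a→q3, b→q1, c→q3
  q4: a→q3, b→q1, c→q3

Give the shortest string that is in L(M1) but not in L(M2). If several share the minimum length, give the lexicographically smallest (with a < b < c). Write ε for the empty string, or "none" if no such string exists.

The string ab is accepted by M1 but not by M2.
No shorter string lies in the difference, and ab is the lexicographically first length-2 string in L(M1) \ L(M2).

ab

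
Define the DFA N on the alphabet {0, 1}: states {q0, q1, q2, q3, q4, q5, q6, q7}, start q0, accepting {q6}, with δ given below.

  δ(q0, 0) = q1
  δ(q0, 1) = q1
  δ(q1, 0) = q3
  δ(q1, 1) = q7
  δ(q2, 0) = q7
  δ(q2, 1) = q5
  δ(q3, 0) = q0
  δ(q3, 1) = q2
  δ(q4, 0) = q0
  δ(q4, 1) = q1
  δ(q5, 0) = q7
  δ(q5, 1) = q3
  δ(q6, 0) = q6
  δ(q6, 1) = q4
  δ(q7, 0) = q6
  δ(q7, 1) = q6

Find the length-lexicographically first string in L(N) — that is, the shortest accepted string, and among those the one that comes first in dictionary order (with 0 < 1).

010

A breadth-first search from q0 reaches an accepting state first via the path q0 → q1 → q7 → q6 on input 010.
No string of length < 3 is accepted (BFS exhausts all shorter strings without reaching an accepting state), and 010 is the lexicographically least accepting string of length 3.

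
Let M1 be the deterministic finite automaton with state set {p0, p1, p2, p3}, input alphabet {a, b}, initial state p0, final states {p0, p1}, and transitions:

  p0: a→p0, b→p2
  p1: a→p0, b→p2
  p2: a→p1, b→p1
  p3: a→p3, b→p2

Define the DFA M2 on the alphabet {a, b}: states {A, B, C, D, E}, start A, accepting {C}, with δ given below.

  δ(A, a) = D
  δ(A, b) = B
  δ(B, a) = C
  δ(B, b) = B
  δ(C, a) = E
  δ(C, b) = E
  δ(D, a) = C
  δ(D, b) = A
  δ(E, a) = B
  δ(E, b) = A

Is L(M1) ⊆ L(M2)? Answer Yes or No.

The empty string ε is in L(M1) but not in L(M2).
So L(M1) ⊄ L(M2).

No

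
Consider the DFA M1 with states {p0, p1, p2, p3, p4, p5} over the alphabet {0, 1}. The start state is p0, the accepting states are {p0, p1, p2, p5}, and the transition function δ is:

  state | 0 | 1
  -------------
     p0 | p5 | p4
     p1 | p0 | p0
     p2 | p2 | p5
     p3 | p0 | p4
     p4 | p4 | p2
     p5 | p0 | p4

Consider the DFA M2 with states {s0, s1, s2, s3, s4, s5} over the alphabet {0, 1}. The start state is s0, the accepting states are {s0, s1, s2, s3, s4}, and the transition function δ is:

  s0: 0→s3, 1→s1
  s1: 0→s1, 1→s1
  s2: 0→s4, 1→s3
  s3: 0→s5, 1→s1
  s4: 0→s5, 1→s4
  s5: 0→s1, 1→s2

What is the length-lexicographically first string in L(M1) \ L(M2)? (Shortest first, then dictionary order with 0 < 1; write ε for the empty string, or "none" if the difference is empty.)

00

The string 00 is accepted by M1 but not by M2.
No shorter string lies in the difference, and 00 is the lexicographically first length-2 string in L(M1) \ L(M2).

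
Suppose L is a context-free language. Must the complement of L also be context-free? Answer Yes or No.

CFLs are closed under union, so if they were also closed under complement they would be closed under intersection by De Morgan (L₁ ∩ L₂ is the complement of the union of the complements). But {aⁿbⁿcᵐ} ∩ {aᵐbⁿcⁿ} = {aⁿbⁿcⁿ} is not context-free although both operands are.

No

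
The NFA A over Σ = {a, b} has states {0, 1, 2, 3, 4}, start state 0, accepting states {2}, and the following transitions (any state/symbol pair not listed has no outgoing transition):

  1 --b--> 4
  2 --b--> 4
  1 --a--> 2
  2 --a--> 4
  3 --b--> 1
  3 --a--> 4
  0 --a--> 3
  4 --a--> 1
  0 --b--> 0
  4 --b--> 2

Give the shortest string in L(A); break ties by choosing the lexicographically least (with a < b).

aab

A breadth-first search from 0 reaches an accepting state first via the path 0 → 3 → 4 → 2 on input aab.
No string of length < 3 is accepted (BFS exhausts all shorter strings without reaching an accepting state), and aab is the lexicographically least accepting string of length 3.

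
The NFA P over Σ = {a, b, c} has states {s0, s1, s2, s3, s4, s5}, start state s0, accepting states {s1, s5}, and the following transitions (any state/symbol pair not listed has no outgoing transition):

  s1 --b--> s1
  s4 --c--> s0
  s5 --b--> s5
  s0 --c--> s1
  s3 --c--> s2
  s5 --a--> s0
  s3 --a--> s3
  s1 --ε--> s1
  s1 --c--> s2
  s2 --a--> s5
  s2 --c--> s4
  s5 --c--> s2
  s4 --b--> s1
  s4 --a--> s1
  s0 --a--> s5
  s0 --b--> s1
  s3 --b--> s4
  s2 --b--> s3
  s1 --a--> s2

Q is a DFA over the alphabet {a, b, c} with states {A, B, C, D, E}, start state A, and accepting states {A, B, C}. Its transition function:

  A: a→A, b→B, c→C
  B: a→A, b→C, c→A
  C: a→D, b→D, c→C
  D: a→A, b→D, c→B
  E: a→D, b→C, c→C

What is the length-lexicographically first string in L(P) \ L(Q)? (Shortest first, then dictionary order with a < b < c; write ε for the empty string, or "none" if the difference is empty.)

The string cb is accepted by P but not by Q.
No shorter string lies in the difference, and cb is the lexicographically first length-2 string in L(P) \ L(Q).

cb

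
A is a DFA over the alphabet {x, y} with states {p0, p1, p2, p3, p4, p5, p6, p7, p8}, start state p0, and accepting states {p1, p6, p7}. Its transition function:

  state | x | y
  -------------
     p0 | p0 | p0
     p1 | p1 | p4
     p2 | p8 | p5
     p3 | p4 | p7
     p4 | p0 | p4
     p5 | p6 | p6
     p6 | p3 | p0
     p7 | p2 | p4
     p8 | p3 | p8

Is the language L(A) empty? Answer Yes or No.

The states reachable from the start state are {p0}.
None of the accepting states {p1, p6, p7} is reachable, so no string is accepted and L(A) = ∅.

Yes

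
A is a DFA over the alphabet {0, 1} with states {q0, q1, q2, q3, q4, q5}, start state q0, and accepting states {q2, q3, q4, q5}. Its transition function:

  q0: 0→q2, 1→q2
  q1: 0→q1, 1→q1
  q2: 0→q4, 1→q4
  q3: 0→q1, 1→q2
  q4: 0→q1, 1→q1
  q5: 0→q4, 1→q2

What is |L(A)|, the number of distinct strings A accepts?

6

The useful subgraph on states {q0, q2, q4} is acyclic, so L(A) is finite; the longest accepting path visits 3 useful states, giving maximum string length 2.
Counting accepting paths from q0 by length: 2 of length 1, 4 of length 2. Total 6.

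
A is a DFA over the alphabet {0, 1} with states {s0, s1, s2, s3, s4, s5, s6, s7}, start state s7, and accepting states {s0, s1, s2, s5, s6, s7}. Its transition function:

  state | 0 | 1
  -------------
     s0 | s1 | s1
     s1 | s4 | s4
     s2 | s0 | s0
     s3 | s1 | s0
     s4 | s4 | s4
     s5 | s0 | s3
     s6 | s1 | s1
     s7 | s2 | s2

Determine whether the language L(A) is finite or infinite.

finite

The useful states (reachable from s7 and able to reach an accepting state) are {s0, s1, s2, s7}.
Restricted to these states the transition graph has no cycle, so every accepting path has bounded length and L is finite.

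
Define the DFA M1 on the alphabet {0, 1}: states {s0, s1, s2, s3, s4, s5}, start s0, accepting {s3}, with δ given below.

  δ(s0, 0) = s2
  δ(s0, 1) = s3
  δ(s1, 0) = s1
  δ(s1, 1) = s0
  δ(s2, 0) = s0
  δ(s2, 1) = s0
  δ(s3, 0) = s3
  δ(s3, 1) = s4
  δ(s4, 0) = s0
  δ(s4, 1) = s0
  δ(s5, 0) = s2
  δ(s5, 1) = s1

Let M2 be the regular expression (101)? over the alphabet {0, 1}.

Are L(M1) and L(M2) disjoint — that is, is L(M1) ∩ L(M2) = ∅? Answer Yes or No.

Yes

Converting the expression M2 to a DFA (subset construction, then merging equivalent states) gives the minimal DFA with states {r0, r1, r2, r3, r4}, start state r0, accepting states {r0, r4} and transitions r0: 0→r1, 1→r2; r1: 0→r1, 1→r1; r2: 0→r3, 1→r1; r3: 0→r1, 1→r4; r4: 0→r1, 1→r1.
Exploring the product automaton M1 × M2 from the start pair (s0, r0), following both machines on each input symbol, reaches 8 state pairs: (s0, r0), (s2, r1), (s3, r2), (s0, r1), (s3, r3), (s4, r1), (s3, r1), (s4, r4).
M1 accepts in {s3} and M2 accepts in {r0, r4}; no reachable pair has both components accepting, so no string drives both machines to acceptance simultaneously and L(M1) ∩ L(M2) = ∅.
So no string is accepted by both, and the intersection is empty.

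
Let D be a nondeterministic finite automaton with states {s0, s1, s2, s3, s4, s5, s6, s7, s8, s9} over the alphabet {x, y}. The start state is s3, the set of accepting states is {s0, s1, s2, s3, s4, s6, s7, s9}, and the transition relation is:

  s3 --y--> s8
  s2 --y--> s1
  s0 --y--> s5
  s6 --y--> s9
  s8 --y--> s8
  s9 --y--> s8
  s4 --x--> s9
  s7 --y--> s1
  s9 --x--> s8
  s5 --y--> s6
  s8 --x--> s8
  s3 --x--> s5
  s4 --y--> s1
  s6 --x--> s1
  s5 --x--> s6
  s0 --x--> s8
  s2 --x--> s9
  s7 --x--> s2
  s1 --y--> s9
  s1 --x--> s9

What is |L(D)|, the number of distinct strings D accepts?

11

The useful subgraph on states {s1, s3, s5, s6, s9} is acyclic, so L(D) is finite; the longest accepting path visits 5 useful states, giving maximum string length 4.
Counting accepting paths from s3 by length: 1 of length 0, 2 of length 2, 4 of length 3, 4 of length 4. Total 11.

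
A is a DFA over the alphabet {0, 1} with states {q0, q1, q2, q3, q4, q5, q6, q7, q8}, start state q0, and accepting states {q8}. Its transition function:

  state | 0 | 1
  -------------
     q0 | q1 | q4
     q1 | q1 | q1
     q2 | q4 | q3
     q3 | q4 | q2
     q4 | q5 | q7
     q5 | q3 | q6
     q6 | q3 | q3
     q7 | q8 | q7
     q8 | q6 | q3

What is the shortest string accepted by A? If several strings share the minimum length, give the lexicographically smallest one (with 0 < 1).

110

A breadth-first search from q0 reaches an accepting state first via the path q0 → q4 → q7 → q8 on input 110.
No string of length < 3 is accepted (BFS exhausts all shorter strings without reaching an accepting state), and 110 is the lexicographically least accepting string of length 3.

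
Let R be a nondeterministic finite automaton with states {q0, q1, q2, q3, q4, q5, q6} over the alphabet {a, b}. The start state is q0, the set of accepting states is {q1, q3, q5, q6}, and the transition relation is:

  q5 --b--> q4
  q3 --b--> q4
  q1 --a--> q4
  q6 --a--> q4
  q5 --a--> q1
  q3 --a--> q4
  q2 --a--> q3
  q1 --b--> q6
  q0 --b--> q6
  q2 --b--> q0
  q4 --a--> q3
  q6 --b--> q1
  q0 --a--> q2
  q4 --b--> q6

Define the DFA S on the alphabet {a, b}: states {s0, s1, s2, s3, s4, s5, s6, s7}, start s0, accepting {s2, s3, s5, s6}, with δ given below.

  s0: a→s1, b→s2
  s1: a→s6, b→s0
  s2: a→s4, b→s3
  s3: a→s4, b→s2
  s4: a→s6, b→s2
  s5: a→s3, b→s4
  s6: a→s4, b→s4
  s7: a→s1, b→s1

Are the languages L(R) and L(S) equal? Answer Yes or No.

Yes

Exploring the product automaton R × S from the start pair (q0, s0), following both machines on each input symbol, reaches 6 state pairs: (q0, s0), (q2, s1), (q6, s2), (q3, s6), (q4, s4), (q1, s3).
R accepts in {q1, q3, q5, q6} and S accepts in {s2, s3, s5, s6}. In every reachable pair the two components are either both accepting — (q6, s2), (q3, s6), (q1, s3) — or both non-accepting, so no string is accepted by exactly one of the machines: L(R) \ L(S) and L(S) \ L(R) are both empty.
Hence every string is accepted by R iff it is accepted by S, and the two languages coincide.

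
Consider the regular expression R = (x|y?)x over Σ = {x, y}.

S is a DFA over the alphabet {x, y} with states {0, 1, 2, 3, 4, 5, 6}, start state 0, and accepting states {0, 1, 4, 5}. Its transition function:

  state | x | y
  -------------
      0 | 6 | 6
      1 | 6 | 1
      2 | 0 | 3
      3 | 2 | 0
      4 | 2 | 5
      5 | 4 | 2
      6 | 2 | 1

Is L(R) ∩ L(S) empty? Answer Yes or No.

Yes

Converting the expression R to a DFA (subset construction, then merging equivalent states) gives the minimal DFA with states {r0, r1, r2, r3, r4}, start state r0, accepting states {r1, r3} and transitions r0: x→r1, y→r2; r1: x→r3, y→r4; r2: x→r3, y→r4; r3: x→r4, y→r4; r4: x→r4, y→r4.
Exploring the product automaton R × S from the start pair (r0, 0), following both machines on each input symbol, reaches 9 state pairs: (r0, 0), (r1, 6), (r2, 6), (r3, 2), (r4, 1), (r4, 0), (r4, 3), (r4, 6), (r4, 2).
R accepts in {r1, r3} and S accepts in {0, 1, 4, 5}; no reachable pair has both components accepting, so no string drives both machines to acceptance simultaneously and L(R) ∩ L(S) = ∅.
So no string is accepted by both, and the intersection is empty.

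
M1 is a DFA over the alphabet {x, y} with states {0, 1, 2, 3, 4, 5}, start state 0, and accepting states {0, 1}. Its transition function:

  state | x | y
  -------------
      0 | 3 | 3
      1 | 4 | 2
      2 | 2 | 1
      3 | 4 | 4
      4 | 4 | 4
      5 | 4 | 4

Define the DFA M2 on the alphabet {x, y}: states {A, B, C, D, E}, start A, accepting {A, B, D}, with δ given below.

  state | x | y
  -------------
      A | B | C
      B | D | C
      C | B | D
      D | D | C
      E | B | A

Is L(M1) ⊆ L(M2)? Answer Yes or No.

Exploring the product automaton M1 × M2 from the start pair (0, A), following both machines on each input symbol, reaches 6 state pairs: (0, A), (3, B), (3, C), (4, D), (4, C), (4, B).
M1 accepts in {0, 1} and M2 accepts in {A, B, D}. The reachable pairs whose M1-component is accepting are (0, A); in each of them the M2-component is accepting too, so the product for L(M1) \ L(M2) (M1-component accepting, M2-component rejecting) has no reachable accepting pair and the difference is empty.
Hence every string in L(M1) is also in L(M2).

Yes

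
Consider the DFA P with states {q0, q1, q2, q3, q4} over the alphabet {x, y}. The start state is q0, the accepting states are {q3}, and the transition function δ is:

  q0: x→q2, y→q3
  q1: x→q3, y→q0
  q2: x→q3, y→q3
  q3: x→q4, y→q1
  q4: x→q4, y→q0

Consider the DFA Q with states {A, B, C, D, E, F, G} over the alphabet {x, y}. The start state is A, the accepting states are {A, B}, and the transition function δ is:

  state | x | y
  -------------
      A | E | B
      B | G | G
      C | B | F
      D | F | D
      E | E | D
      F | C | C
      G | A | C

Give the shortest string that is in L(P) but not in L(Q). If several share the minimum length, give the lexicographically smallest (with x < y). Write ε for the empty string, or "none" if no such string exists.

xx

The string xx is accepted by P but not by Q.
No shorter string lies in the difference, and xx is the lexicographically first length-2 string in L(P) \ L(Q).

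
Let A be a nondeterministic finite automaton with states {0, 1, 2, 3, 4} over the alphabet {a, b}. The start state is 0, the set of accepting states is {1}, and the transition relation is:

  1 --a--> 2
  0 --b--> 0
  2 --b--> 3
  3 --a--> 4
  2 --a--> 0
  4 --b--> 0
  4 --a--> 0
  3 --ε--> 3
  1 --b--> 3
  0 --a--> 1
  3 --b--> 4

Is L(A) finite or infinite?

State 0 is reachable from the start and can reach an accepting state, and it lies on the cycle 0 → 0.
Traversing that cycle any number of times yields accepted strings of unbounded length, so the language is infinite.

infinite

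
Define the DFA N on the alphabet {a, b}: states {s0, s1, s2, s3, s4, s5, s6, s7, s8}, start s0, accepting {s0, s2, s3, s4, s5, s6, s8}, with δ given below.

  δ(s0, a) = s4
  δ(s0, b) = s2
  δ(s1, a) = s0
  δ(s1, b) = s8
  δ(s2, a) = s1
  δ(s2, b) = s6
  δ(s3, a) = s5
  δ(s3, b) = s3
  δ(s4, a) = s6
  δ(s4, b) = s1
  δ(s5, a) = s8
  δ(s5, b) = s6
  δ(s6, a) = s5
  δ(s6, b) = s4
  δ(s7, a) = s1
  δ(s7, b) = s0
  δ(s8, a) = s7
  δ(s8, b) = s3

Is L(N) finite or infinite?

State s0 is reachable from the start and can reach an accepting state, and it lies on the cycle s0 → s2 → s1 → s0.
Traversing that cycle any number of times yields accepted strings of unbounded length, so the language is infinite.

infinite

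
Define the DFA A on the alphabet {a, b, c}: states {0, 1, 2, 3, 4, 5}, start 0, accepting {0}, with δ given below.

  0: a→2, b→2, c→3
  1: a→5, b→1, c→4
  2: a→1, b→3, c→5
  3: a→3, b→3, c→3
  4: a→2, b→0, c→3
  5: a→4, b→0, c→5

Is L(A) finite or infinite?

infinite

State 1 is reachable from the start and can reach an accepting state, and it lies on the cycle 1 → 1.
Traversing that cycle any number of times yields accepted strings of unbounded length, so the language is infinite.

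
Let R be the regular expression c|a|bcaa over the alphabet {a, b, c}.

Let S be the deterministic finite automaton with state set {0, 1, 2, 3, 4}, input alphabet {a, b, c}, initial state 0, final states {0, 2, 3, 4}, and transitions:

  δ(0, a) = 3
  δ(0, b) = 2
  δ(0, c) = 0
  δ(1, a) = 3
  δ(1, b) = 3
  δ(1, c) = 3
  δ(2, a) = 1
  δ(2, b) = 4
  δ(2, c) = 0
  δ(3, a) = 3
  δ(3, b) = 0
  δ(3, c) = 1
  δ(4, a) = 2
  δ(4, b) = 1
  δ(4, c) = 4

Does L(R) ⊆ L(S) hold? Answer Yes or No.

Converting the expression R to a DFA (subset construction, then merging equivalent states) gives the minimal DFA with states {r0, r1, r2, r3, r4, r5}, start state r0, accepting states {r1} and transitions r0: a→r1, b→r2, c→r1; r1: a→r3, b→r3, c→r3; r2: a→r3, b→r3, c→r4; r3: a→r3, b→r3, c→r3; r4: a→r5, b→r3, c→r3; r5: a→r1, b→r3, c→r3.
Exploring the product automaton R × S from the start pair (r0, 0), following both machines on each input symbol, reaches 11 state pairs: (r0, 0), (r1, 3), (r2, 2), (r1, 0), (r3, 3), (r3, 0), (r3, 1), (r3, 4), (r4, 0), (r3, 2), (r5, 3).
R accepts in {r1} and S accepts in {0, 2, 3, 4}. The reachable pairs whose R-component is accepting are (r1, 3), (r1, 0); in each of them the S-component is accepting too, so the product for L(R) \ L(S) (R-component accepting, S-component rejecting) has no reachable accepting pair and the difference is empty.
Hence every string in L(R) is also in L(S).

Yes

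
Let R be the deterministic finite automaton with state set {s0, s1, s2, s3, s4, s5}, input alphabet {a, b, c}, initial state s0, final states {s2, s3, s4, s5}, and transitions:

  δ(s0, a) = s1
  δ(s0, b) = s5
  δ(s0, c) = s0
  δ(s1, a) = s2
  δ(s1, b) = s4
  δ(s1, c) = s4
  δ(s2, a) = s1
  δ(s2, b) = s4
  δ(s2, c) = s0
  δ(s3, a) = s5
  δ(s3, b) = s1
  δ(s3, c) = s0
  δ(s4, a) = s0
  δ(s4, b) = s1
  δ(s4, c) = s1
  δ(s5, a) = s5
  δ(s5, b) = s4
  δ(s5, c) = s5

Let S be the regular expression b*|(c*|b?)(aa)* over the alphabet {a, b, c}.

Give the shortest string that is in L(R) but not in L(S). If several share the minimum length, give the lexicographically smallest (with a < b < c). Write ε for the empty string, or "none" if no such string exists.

ab

The string ab is accepted by R but not by S.
No shorter string lies in the difference, and ab is the lexicographically first length-2 string in L(R) \ L(S).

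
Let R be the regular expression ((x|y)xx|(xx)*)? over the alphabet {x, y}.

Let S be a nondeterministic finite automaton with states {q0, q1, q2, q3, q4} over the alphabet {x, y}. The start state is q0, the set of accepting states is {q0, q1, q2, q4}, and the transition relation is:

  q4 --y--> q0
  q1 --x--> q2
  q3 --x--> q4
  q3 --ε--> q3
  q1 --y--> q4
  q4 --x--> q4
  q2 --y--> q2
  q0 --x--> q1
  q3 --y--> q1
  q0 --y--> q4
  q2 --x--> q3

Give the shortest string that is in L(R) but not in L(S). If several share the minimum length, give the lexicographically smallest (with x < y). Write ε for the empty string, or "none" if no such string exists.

xxx

The string xxx is accepted by R but not by S.
No shorter string lies in the difference, and xxx is the lexicographically first length-3 string in L(R) \ L(S).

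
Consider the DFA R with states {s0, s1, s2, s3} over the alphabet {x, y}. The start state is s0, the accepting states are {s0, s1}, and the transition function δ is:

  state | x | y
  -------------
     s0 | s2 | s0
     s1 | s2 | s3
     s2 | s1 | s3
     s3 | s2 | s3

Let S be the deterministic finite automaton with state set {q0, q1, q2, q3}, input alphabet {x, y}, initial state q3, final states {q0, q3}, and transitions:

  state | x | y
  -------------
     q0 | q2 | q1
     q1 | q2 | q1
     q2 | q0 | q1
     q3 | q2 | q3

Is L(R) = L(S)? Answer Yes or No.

Exploring the product automaton R × S from the start pair (s0, q3), following both machines on each input symbol, reaches 4 state pairs: (s0, q3), (s2, q2), (s1, q0), (s3, q1).
R accepts in {s0, s1} and S accepts in {q0, q3}. In every reachable pair the two components are either both accepting — (s0, q3), (s1, q0) — or both non-accepting, so no string is accepted by exactly one of the machines: L(R) \ L(S) and L(S) \ L(R) are both empty.
Hence every string is accepted by R iff it is accepted by S, and the two languages coincide.

Yes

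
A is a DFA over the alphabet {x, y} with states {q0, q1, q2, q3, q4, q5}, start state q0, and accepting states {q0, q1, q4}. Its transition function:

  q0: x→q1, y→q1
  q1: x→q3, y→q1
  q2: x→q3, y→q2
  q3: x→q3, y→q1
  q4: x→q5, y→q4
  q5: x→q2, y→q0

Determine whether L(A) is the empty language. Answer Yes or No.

No

The empty string ε is accepted: the run q0 ends in the accepting state q0.
Since at least one string is accepted, L(A) is not empty.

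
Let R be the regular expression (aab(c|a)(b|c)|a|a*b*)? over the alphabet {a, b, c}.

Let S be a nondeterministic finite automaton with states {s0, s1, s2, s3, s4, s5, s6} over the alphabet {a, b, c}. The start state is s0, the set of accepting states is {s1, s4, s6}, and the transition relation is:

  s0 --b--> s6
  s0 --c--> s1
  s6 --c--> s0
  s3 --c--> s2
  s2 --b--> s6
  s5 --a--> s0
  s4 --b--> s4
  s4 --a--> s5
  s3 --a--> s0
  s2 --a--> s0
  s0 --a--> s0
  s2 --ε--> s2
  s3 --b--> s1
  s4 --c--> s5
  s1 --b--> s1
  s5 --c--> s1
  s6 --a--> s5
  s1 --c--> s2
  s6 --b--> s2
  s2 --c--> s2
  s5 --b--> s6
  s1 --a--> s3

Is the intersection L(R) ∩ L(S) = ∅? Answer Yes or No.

No

The string b is accepted by both R and S.
Hence L(R) ∩ L(S) ≠ ∅.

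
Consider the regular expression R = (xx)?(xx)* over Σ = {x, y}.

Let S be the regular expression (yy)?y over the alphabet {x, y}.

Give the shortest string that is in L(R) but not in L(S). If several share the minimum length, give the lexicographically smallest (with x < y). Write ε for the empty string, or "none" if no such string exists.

The empty string ε is accepted by R but not by S.
Since ε is the unique shortest string, it is the required witness.

ε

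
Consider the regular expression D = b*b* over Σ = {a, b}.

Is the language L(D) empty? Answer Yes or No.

No

The empty string ε matches the expression, so it belongs to L(D).
Since L(D) contains at least one string, it is not empty.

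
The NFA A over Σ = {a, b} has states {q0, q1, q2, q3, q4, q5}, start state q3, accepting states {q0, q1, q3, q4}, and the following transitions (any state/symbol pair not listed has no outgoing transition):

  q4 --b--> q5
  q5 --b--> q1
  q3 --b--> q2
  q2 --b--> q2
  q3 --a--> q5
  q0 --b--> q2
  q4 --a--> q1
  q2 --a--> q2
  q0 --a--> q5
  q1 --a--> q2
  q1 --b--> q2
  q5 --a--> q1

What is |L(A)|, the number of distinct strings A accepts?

The useful subgraph on states {q1, q3, q5} is acyclic, so L(A) is finite; the longest accepting path visits 3 useful states, giving maximum string length 2.
Counting accepting paths from q3 by length: 1 of length 0, 2 of length 2. Total 3.

3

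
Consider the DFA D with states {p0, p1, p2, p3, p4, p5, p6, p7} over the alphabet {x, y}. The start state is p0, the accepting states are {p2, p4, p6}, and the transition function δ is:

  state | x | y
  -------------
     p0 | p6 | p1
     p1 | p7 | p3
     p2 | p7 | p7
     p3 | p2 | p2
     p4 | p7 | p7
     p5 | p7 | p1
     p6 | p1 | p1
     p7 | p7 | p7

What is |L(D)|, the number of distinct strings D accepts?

7

The useful subgraph on states {p0, p1, p2, p3, p6} is acyclic, so L(D) is finite; the longest accepting path visits 5 useful states, giving maximum string length 4.
Counting accepting paths from p0 by length: 1 of length 1, 2 of length 3, 4 of length 4. Total 7.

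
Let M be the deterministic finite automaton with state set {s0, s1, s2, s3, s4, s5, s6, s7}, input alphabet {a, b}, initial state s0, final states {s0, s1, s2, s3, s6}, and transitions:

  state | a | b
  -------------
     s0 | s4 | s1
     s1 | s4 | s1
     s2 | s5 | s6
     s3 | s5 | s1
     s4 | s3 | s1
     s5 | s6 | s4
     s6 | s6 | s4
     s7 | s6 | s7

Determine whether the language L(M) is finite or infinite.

infinite

State s1 is reachable from the start and can reach an accepting state, and it lies on the cycle s1 → s1.
Traversing that cycle any number of times yields accepted strings of unbounded length, so the language is infinite.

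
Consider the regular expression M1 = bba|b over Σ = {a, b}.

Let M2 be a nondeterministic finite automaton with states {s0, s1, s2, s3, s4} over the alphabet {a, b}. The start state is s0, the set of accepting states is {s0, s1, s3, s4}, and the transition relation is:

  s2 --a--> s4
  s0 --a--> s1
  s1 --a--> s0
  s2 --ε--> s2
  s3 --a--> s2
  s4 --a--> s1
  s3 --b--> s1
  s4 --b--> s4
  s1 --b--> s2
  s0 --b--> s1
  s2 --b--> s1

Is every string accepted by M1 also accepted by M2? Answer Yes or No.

Yes

Converting the expression M1 to a DFA (subset construction, then merging equivalent states) gives the minimal DFA with states {r0, r1, r2, r3, r4}, start state r0, accepting states {r2, r4} and transitions r0: a→r1, b→r2; r1: a→r1, b→r1; r2: a→r1, b→r3; r3: a→r4, b→r1; r4: a→r1, b→r1.
Exploring the product automaton M1 × M2 from the start pair (r0, s0), following both machines on each input symbol, reaches 8 state pairs: (r0, s0), (r1, s1), (r2, s1), (r1, s0), (r1, s2), (r3, s2), (r1, s4), (r4, s4).
M1 accepts in {r2, r4} and M2 accepts in {s0, s1, s3, s4}. The reachable pairs whose M1-component is accepting are (r2, s1), (r4, s4); in each of them the M2-component is accepting too, so the product for L(M1) \ L(M2) (M1-component accepting, M2-component rejecting) has no reachable accepting pair and the difference is empty.
Hence every string in L(M1) is also in L(M2).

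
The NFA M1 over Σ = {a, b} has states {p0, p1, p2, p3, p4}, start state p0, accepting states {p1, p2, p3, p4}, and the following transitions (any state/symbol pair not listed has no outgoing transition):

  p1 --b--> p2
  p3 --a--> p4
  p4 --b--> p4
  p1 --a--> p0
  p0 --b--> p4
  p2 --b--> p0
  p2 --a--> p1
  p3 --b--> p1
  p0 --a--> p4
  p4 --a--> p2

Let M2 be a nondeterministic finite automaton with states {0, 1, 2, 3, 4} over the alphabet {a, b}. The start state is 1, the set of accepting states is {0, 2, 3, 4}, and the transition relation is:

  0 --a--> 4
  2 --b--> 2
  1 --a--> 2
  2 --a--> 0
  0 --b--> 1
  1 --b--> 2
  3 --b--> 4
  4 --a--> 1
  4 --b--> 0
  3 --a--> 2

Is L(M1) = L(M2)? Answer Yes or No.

Yes

Exploring the product automaton M1 × M2 from the start pair (p0, 1), following both machines on each input symbol, reaches 4 state pairs: (p0, 1), (p4, 2), (p2, 0), (p1, 4).
M1 accepts in {p1, p2, p3, p4} and M2 accepts in {0, 2, 3, 4}. In every reachable pair the two components are either both accepting — (p4, 2), (p2, 0), (p1, 4) — or both non-accepting, so no string is accepted by exactly one of the machines: L(M1) \ L(M2) and L(M2) \ L(M1) are both empty.
Hence every string is accepted by M1 iff it is accepted by M2, and the two languages coincide.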